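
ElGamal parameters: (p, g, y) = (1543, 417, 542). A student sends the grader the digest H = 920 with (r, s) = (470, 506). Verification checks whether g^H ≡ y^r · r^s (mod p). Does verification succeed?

Left side g^H mod p:
Squares mod 1543: 417^1≡417, 417^2≡1073, 417^4≡251, 417^8≡1281, 417^16≡752, 417^32≡766, 417^64≡416, 417^128≡240, 417^256≡509, 417^512≡1400
920 = 512 + 256 + 128 + 16 + 8, so 417^920 ≡ 1400·509·240·752·1281 ≡ 780 (mod 1543)
Right side y^r · r^s mod p:
Squares mod 1543: 542^1≡542, 542^2≡594, 542^4≡1032, 542^8≡354, 542^16≡333, 542^32≡1336, 542^64≡1188, 542^128≡1042, 542^256≡1035
470 = 256 + 128 + 64 + 16 + 4 + 2, so 542^470 ≡ 1035·1042·1188·333·1032·594 ≡ 1174 (mod 1543)
Squares mod 1543: 470^1≡470, 470^2≡251, 470^4≡1281, 470^8≡752, 470^16≡766, 470^32≡416, 470^64≡240, 470^128≡509, 470^256≡1400
506 = 256 + 128 + 64 + 32 + 16 + 8 + 2, so 470^506 ≡ 1400·509·240·416·766·752·251 ≡ 1152 (mod 1543)
1174·1152 = 1352448 ≡ 780 (mod 1543)
780 ≡ 780 (mod 1543), so the signature is genuine.

passes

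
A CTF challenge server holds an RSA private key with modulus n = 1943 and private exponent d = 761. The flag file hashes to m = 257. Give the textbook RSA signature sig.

1528

m^2 ≡ 257^2 = 66049 ≡ 1930
m^4 ≡ 1930^2 = 3724900 ≡ 169
m^8 ≡ 169^2 = 28561 ≡ 1359
m^16 ≡ 1359^2 = 1846881 ≡ 1031
m^32 ≡ 1031^2 = 1062961 ≡ 140
m^64 ≡ 140^2 = 19600 ≡ 170
m^128 ≡ 170^2 = 28900 ≡ 1698
m^256 ≡ 1698^2 = 2883204 ≡ 1735
m^512 ≡ 1735^2 = 3010225 ≡ 518
761 = 512 + 128 + 64 + 32 + 16 + 8 + 1, so m^761 ≡ 518·1698·170·140·1031·1359·257 ≡ 1528 (mod 1943)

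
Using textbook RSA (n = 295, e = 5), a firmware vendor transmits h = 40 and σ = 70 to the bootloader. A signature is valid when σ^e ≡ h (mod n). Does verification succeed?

σ^5 mod 295 = 40
40 = h, so the signature checks out.

passes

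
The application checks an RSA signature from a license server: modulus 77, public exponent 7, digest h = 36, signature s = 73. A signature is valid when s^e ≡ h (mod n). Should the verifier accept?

reject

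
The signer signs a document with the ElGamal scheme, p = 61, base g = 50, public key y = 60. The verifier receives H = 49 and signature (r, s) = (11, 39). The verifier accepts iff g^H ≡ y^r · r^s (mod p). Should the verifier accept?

reject

Left side g^H mod p:
50^49 mod 61 = 50
Right side y^r · r^s mod p:
60^11 mod 61 = 60
11^39 mod 61 = 50
60·50 = 3000 ≡ 11 (mod 61)
50 ≠ 11, so verification fails.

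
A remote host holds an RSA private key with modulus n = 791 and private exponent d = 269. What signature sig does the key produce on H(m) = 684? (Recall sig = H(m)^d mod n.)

577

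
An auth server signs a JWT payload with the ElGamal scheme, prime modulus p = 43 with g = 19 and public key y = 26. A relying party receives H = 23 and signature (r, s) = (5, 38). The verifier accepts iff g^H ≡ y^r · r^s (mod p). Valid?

no

Left side g^H mod p:
19^2 = 361 ≡ 17
19^4 ≡ 17^2 = 289 ≡ 31
19^8 ≡ 31^2 = 961 ≡ 15
19^16 ≡ 15^2 = 225 ≡ 10
23 = 16 + 4 + 2 + 1, so 19^23 ≡ 10·31·17·19 ≡ 26 (mod 43)
Right side y^r · r^s mod p:
26^2 = 676 ≡ 31
26^4 ≡ 31^2 = 961 ≡ 15
5 = 4 + 1, so 26^5 ≡ 15·26 ≡ 3 (mod 43)
5^2 = 25
5^4 ≡ 25^2 = 625 ≡ 23
5^8 ≡ 23^2 = 529 ≡ 13
5^16 ≡ 13^2 = 169 ≡ 40
5^32 ≡ 40^2 = 1600 ≡ 9
38 = 32 + 4 + 2, so 5^38 ≡ 9·23·25 ≡ 15 (mod 43)
3·15 = 45 ≡ 2 (mod 43)
26 ≠ 2, so verification fails.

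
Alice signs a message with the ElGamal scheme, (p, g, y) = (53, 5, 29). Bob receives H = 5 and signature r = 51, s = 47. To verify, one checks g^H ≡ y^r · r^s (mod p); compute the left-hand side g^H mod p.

51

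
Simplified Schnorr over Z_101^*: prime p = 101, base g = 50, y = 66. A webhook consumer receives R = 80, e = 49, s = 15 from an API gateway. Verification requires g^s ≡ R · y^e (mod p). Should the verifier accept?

reject

g^s mod p:
50^15 mod 101 = 39
R · y^e mod p:
66^49 mod 101 = 26
80·26 = 2080 ≡ 60 (mod 101)
39 ≠ 60; the check fails.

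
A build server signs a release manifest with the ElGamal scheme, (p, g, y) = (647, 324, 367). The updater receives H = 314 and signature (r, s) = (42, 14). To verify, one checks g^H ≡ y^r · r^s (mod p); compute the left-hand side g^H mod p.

512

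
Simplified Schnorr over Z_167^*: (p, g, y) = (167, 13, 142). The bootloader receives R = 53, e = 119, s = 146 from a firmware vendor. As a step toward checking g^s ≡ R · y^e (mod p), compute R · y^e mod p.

38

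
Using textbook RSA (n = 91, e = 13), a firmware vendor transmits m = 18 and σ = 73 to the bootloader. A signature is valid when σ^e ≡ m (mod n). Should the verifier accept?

Squares mod 91: σ^1≡73, σ^2≡51, σ^4≡53, σ^8≡79
13 = 8 + 4 + 1, so σ^13 ≡ 79·53·73 ≡ 73 (mod 91)
73 ≠ 18, so verification fails.

reject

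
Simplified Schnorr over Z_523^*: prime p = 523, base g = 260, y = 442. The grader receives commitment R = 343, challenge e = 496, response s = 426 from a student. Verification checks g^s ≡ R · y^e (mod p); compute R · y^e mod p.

458

442^2 = 195364 ≡ 285
442^4 ≡ 285^2 = 81225 ≡ 160
442^8 ≡ 160^2 = 25600 ≡ 496
442^16 ≡ 496^2 = 246016 ≡ 206
442^32 ≡ 206^2 = 42436 ≡ 73
442^64 ≡ 73^2 = 5329 ≡ 99
442^128 ≡ 99^2 = 9801 ≡ 387
442^256 ≡ 387^2 = 149769 ≡ 191
496 = 256 + 128 + 64 + 32 + 16, so 442^496 ≡ 191·387·99·73·206 ≡ 73 (mod 523)
R · y^e ≡ 343·73 = 25039 ≡ 458 (mod 523)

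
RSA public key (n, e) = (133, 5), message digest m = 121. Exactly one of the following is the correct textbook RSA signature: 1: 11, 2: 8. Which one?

Candidate 1: Squares mod 133: 11^1≡11, 11^2≡121, 11^4≡11; 5 = 4 + 1, so 11^5 ≡ 11·11 ≡ 121 (mod 133)
  → matches m = 121
Candidate 2: Squares mod 133: 8^1≡8, 8^2≡64, 8^4≡106; 5 = 4 + 1, so 8^5 ≡ 106·8 ≡ 50 (mod 133)

1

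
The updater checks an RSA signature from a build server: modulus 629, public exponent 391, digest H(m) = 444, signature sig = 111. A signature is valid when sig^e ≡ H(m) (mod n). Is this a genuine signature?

genuine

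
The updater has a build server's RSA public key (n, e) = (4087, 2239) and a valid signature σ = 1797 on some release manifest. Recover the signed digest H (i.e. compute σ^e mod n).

1061

σ^2 ≡ 1797^2 = 3229209 ≡ 479
σ^4 ≡ 479^2 = 229441 ≡ 569
σ^8 ≡ 569^2 = 323761 ≡ 888
σ^16 ≡ 888^2 = 788544 ≡ 3840
σ^32 ≡ 3840^2 = 14745600 ≡ 3791
σ^64 ≡ 3791^2 = 14371681 ≡ 1789
σ^128 ≡ 1789^2 = 3200521 ≡ 400
σ^256 ≡ 400^2 = 160000 ≡ 607
σ^512 ≡ 607^2 = 368449 ≡ 619
σ^1024 ≡ 619^2 = 383161 ≡ 3070
σ^2048 ≡ 3070^2 = 9424900 ≡ 278
2239 = 2048 + 128 + 32 + 16 + 8 + 4 + 2 + 1, so σ^2239 ≡ 278·400·3791·3840·888·569·479·1797 ≡ 1061 (mod 4087)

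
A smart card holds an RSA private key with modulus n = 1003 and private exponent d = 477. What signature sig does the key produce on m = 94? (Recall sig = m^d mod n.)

348

m^477 mod 1003 = 348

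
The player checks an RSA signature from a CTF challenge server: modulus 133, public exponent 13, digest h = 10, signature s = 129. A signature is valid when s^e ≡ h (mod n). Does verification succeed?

Squares mod 133: s^1≡129, s^2≡16, s^4≡123, s^8≡100
13 = 8 + 4 + 1, so s^13 ≡ 100·123·129 ≡ 10 (mod 133)
Since 10 equals the digest 10, verification succeeds.

passes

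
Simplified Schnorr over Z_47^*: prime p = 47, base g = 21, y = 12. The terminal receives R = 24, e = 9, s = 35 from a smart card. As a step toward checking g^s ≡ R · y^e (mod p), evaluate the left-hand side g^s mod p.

16

Squares mod 47: 21^1≡21, 21^2≡18, 21^4≡42, 21^8≡25, 21^16≡14, 21^32≡8
35 = 32 + 2 + 1, so 21^35 ≡ 8·18·21 ≡ 16 (mod 47)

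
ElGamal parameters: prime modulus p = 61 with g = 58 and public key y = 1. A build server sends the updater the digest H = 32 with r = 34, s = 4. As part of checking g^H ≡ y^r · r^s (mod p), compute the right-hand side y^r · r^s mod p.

9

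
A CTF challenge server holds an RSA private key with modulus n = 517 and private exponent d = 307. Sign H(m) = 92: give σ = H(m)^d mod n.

(H(m))^2 ≡ 92^2 = 8464 ≡ 192
(H(m))^4 ≡ 192^2 = 36864 ≡ 157
(H(m))^8 ≡ 157^2 = 24649 ≡ 350
(H(m))^16 ≡ 350^2 = 122500 ≡ 488
(H(m))^32 ≡ 488^2 = 238144 ≡ 324
(H(m))^64 ≡ 324^2 = 104976 ≡ 25
(H(m))^128 ≡ 25^2 = 625 ≡ 108
(H(m))^256 ≡ 108^2 = 11664 ≡ 290
307 = 256 + 32 + 16 + 2 + 1, so (H(m))^307 ≡ 290·324·488·192·92 ≡ 214 (mod 517)

214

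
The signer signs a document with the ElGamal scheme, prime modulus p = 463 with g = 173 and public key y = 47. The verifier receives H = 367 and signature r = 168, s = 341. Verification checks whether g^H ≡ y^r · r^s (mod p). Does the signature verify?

verifies

Left side g^H mod p:
173^2 = 29929 ≡ 297
173^4 ≡ 297^2 = 88209 ≡ 239
173^8 ≡ 239^2 = 57121 ≡ 172
173^16 ≡ 172^2 = 29584 ≡ 415
173^32 ≡ 415^2 = 172225 ≡ 452
173^64 ≡ 452^2 = 204304 ≡ 121
173^128 ≡ 121^2 = 14641 ≡ 288
173^256 ≡ 288^2 = 82944 ≡ 67
367 = 256 + 64 + 32 + 8 + 4 + 2 + 1, so 173^367 ≡ 67·121·452·172·239·297·173 ≡ 458 (mod 463)
Right side y^r · r^s mod p:
47^2 = 2209 ≡ 357
47^4 ≡ 357^2 = 127449 ≡ 124
47^8 ≡ 124^2 = 15376 ≡ 97
47^16 ≡ 97^2 = 9409 ≡ 149
47^32 ≡ 149^2 = 22201 ≡ 440
47^64 ≡ 440^2 = 193600 ≡ 66
47^128 ≡ 66^2 = 4356 ≡ 189
168 = 128 + 32 + 8, so 47^168 ≡ 189·440·97 ≡ 134 (mod 463)
168^2 = 28224 ≡ 444
168^4 ≡ 444^2 = 197136 ≡ 361
168^8 ≡ 361^2 = 130321 ≡ 218
168^16 ≡ 218^2 = 47524 ≡ 298
168^32 ≡ 298^2 = 88804 ≡ 371
168^64 ≡ 371^2 = 137641 ≡ 130
168^128 ≡ 130^2 = 16900 ≡ 232
168^256 ≡ 232^2 = 53824 ≡ 116
341 = 256 + 64 + 16 + 4 + 1, so 168^341 ≡ 116·130·298·361·168 ≡ 190 (mod 463)
134·190 = 25460 ≡ 458 (mod 463)
458 ≡ 458 (mod 463), so the signature is genuine.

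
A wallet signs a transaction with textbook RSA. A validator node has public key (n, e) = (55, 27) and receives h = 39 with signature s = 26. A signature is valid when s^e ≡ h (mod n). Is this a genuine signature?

Squares mod 55: s^1≡26, s^2≡16, s^4≡36, s^8≡31, s^16≡26
27 = 16 + 8 + 2 + 1, so s^27 ≡ 26·31·16·26 ≡ 16 (mod 55)
The recovered value 16 does not match the digest 39.

forged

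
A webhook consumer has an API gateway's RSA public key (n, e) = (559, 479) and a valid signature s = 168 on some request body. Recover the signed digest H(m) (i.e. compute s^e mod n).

194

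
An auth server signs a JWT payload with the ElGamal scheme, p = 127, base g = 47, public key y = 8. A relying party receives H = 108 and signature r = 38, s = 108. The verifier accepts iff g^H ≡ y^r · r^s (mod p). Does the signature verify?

Left side g^H mod p:
47^2 = 2209 ≡ 50
47^4 ≡ 50^2 = 2500 ≡ 87
47^8 ≡ 87^2 = 7569 ≡ 76
47^16 ≡ 76^2 = 5776 ≡ 61
47^32 ≡ 61^2 = 3721 ≡ 38
47^64 ≡ 38^2 = 1444 ≡ 47
108 = 64 + 32 + 8 + 4, so 47^108 ≡ 47·38·76·87 ≡ 64 (mod 127)
Right side y^r · r^s mod p:
8^2 = 64
8^4 ≡ 64^2 = 4096 ≡ 32
8^8 ≡ 32^2 = 1024 ≡ 8
8^16 ≡ 8^2 = 64
8^32 ≡ 64^2 = 4096 ≡ 32
38 = 32 + 4 + 2, so 8^38 ≡ 32·32·64 ≡ 4 (mod 127)
38^2 = 1444 ≡ 47
38^4 ≡ 47^2 = 2209 ≡ 50
38^8 ≡ 50^2 = 2500 ≡ 87
38^16 ≡ 87^2 = 7569 ≡ 76
38^32 ≡ 76^2 = 5776 ≡ 61
38^64 ≡ 61^2 = 3721 ≡ 38
108 = 64 + 32 + 8 + 4, so 38^108 ≡ 38·61·87·50 ≡ 8 (mod 127)
4·8 = 32 ≡ 32 (mod 127)
64 ≠ 32, so verification fails.

does not verify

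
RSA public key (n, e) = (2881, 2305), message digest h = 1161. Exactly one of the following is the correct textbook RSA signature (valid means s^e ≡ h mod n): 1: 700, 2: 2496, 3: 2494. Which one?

3

Candidate 1: Squares mod 2881: 700^1≡700, 700^2≡230, 700^4≡1042, 700^8≡2508, 700^16≡841, 700^32≡1436, 700^64≡2181, 700^128≡230, 700^256≡1042, 700^512≡2508, 700^1024≡841, 700^2048≡1436; 2305 = 2048 + 256 + 1, so 700^2305 ≡ 1436·1042·700 ≡ 2040 (mod 2881)
Candidate 2: Squares mod 2881: 2496^1≡2496, 2496^2≡1294, 2496^4≡575, 2496^8≡2191, 2496^16≡735, 2496^32≡1478, 2496^64≡686, 2496^128≡993, 2496^256≡747, 2496^512≡1976, 2496^1024≡821, 2496^2048≡2768; 2305 = 2048 + 256 + 1, so 2496^2305 ≡ 2768·747·2496 ≡ 555 (mod 2881)
Candidate 3: Squares mod 2881: 2494^1≡2494, 2494^2≡2838, 2494^4≡1849, 2494^8≡1935, 2494^16≡1806, 2494^32≡344, 2494^64≡215, 2494^128≡129, 2494^256≡2236, 2494^512≡1161, 2494^1024≡2494, 2494^2048≡2838; 2305 = 2048 + 256 + 1, so 2494^2305 ≡ 2838·2236·2494 ≡ 1161 (mod 2881)
  → matches h = 1161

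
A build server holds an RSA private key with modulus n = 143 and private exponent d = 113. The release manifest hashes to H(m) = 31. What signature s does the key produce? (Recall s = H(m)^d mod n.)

Squares mod 143: (H(m))^1≡31, (H(m))^2≡103, (H(m))^4≡27, (H(m))^8≡14, (H(m))^16≡53, (H(m))^32≡92, (H(m))^64≡27
113 = 64 + 32 + 16 + 1, so (H(m))^113 ≡ 27·92·53·31 ≡ 135 (mod 143)

135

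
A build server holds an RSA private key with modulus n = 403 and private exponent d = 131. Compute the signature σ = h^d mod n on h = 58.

Squares mod 403: h^1≡58, h^2≡140, h^4≡256, h^8≡250, h^16≡35, h^32≡16, h^64≡256, h^128≡250
131 = 128 + 2 + 1, so h^131 ≡ 250·140·58 ≡ 89 (mod 403)

89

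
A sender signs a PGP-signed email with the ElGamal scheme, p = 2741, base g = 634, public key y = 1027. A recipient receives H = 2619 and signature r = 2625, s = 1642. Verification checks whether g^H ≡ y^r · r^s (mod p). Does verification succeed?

Left side g^H mod p:
634^2 = 401956 ≡ 1770
634^4 ≡ 1770^2 = 3132900 ≡ 2678
634^8 ≡ 2678^2 = 7171684 ≡ 1228
634^16 ≡ 1228^2 = 1507984 ≡ 434
634^32 ≡ 434^2 = 188356 ≡ 1968
634^64 ≡ 1968^2 = 3873024 ≡ 2732
634^128 ≡ 2732^2 = 7463824 ≡ 81
634^256 ≡ 81^2 = 6561 ≡ 1079
634^512 ≡ 1079^2 = 1164241 ≡ 2057
634^1024 ≡ 2057^2 = 4231249 ≡ 1886
634^2048 ≡ 1886^2 = 3556996 ≡ 1919
2619 = 2048 + 512 + 32 + 16 + 8 + 2 + 1, so 634^2619 ≡ 1919·2057·1968·434·1228·1770·634 ≡ 2486 (mod 2741)
Right side y^r · r^s mod p:
1027^2 = 1054729 ≡ 2185
1027^4 ≡ 2185^2 = 4774225 ≡ 2144
1027^8 ≡ 2144^2 = 4596736 ≡ 79
1027^16 ≡ 79^2 = 6241 ≡ 759
1027^32 ≡ 759^2 = 576081 ≡ 471
1027^64 ≡ 471^2 = 221841 ≡ 2561
1027^128 ≡ 2561^2 = 6558721 ≡ 2249
1027^256 ≡ 2249^2 = 5058001 ≡ 856
1027^512 ≡ 856^2 = 732736 ≡ 889
1027^1024 ≡ 889^2 = 790321 ≡ 913
1027^2048 ≡ 913^2 = 833569 ≡ 305
2625 = 2048 + 512 + 64 + 1, so 1027^2625 ≡ 305·889·2561·1027 ≡ 1928 (mod 2741)
2625^2 = 6890625 ≡ 2492
2625^4 ≡ 2492^2 = 6210064 ≡ 1699
2625^8 ≡ 1699^2 = 2886601 ≡ 328
2625^16 ≡ 328^2 = 107584 ≡ 685
2625^32 ≡ 685^2 = 469225 ≡ 514
2625^64 ≡ 514^2 = 264196 ≡ 1060
2625^128 ≡ 1060^2 = 1123600 ≡ 2531
2625^256 ≡ 2531^2 = 6405961 ≡ 244
2625^512 ≡ 244^2 = 59536 ≡ 1975
2625^1024 ≡ 1975^2 = 3900625 ≡ 182
1642 = 1024 + 512 + 64 + 32 + 8 + 2, so 2625^1642 ≡ 182·1975·1060·514·328·2492 ≡ 61 (mod 2741)
1928·61 = 117608 ≡ 2486 (mod 2741)
2486 ≡ 2486 (mod 2741), so the signature is genuine.

passes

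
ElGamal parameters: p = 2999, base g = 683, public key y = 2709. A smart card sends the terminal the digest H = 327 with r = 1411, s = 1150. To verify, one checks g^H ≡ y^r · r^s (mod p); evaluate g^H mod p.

683^2 = 466489 ≡ 1644
683^4 ≡ 1644^2 = 2702736 ≡ 637
683^8 ≡ 637^2 = 405769 ≡ 904
683^16 ≡ 904^2 = 817216 ≡ 1488
683^32 ≡ 1488^2 = 2214144 ≡ 882
683^64 ≡ 882^2 = 777924 ≡ 1183
683^128 ≡ 1183^2 = 1399489 ≡ 1955
683^256 ≡ 1955^2 = 3822025 ≡ 1299
327 = 256 + 64 + 4 + 2 + 1, so 683^327 ≡ 1299·1183·637·1644·683 ≡ 2338 (mod 2999)

2338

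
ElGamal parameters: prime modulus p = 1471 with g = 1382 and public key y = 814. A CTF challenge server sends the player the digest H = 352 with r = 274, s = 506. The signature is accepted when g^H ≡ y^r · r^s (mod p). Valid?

no

Left side g^H mod p:
Squares mod 1471: 1382^1≡1382, 1382^2≡566, 1382^4≡1149, 1382^8≡714, 1382^16≡830, 1382^32≡472, 1382^64≡663, 1382^128≡1211, 1382^256≡1405
352 = 256 + 64 + 32, so 1382^352 ≡ 1405·663·472 ≡ 535 (mod 1471)
Right side y^r · r^s mod p:
Squares mod 1471: 814^1≡814, 814^2≡646, 814^4≡1023, 814^8≡648, 814^16≡669, 814^32≡377, 814^64≡913, 814^128≡983, 814^256≡1313
274 = 256 + 16 + 2, so 814^274 ≡ 1313·669·646 ≡ 328 (mod 1471)
Squares mod 1471: 274^1≡274, 274^2≡55, 274^4≡83, 274^8≡1005, 274^16≡919, 274^32≡207, 274^64≡190, 274^128≡796, 274^256≡1086
506 = 256 + 128 + 64 + 32 + 16 + 8 + 2, so 274^506 ≡ 1086·796·190·207·919·1005·55 ≡ 830 (mod 1471)
328·830 = 272240 ≡ 105 (mod 1471)
535 ≠ 105, so verification fails.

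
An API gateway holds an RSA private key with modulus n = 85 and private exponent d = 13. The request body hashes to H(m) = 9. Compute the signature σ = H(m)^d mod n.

(H(m))^2 ≡ 9^2 = 81
(H(m))^4 ≡ 81^2 = 6561 ≡ 16
(H(m))^8 ≡ 16^2 = 256 ≡ 1
13 = 8 + 4 + 1, so (H(m))^13 ≡ 1·16·9 ≡ 59 (mod 85)

59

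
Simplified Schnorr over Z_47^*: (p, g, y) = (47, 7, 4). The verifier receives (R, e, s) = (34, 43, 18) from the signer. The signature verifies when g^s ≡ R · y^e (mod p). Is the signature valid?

g^s mod p:
7^2 = 49 ≡ 2
7^4 ≡ 2^2 = 4
7^8 ≡ 4^2 = 16
7^16 ≡ 16^2 = 256 ≡ 21
18 = 16 + 2, so 7^18 ≡ 21·2 ≡ 42 (mod 47)
R · y^e mod p:
4^2 = 16
4^4 ≡ 16^2 = 256 ≡ 21
4^8 ≡ 21^2 = 441 ≡ 18
4^16 ≡ 18^2 = 324 ≡ 42
4^32 ≡ 42^2 = 1764 ≡ 25
43 = 32 + 8 + 2 + 1, so 4^43 ≡ 25·18·16·4 ≡ 36 (mod 47)
34·36 = 1224 ≡ 2 (mod 47)
42 ≠ 2; the check fails.

invalid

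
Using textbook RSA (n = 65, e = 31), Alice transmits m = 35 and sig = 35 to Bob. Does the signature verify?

verifies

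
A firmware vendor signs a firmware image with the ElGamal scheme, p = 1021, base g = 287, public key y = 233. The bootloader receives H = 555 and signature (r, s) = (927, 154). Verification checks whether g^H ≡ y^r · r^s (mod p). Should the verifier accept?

reject

Left side g^H mod p:
Squares mod 1021: 287^1≡287, 287^2≡689, 287^4≡977, 287^8≡915, 287^16≡5, 287^32≡25, 287^64≡625, 287^128≡603, 287^256≡133, 287^512≡332
555 = 512 + 32 + 8 + 2 + 1, so 287^555 ≡ 332·25·915·689·287 ≡ 96 (mod 1021)
Right side y^r · r^s mod p:
Squares mod 1021: 233^1≡233, 233^2≡176, 233^4≡346, 233^8≡259, 233^16≡716, 233^32≡114, 233^64≡744, 233^128≡154, 233^256≡233, 233^512≡176
927 = 512 + 256 + 128 + 16 + 8 + 4 + 2 + 1, so 233^927 ≡ 176·233·154·716·259·346·176·233 ≡ 310 (mod 1021)
Squares mod 1021: 927^1≡927, 927^2≡668, 927^4≡47, 927^8≡167, 927^16≡322, 927^32≡563, 927^64≡459, 927^128≡355
154 = 128 + 16 + 8 + 2, so 927^154 ≡ 355·322·167·668 ≡ 17 (mod 1021)
310·17 = 5270 ≡ 165 (mod 1021)
96 ≠ 165, so verification fails.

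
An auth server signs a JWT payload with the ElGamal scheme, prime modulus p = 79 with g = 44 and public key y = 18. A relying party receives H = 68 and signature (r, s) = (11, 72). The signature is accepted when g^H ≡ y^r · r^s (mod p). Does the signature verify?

Left side g^H mod p:
44^2 = 1936 ≡ 40
44^4 ≡ 40^2 = 1600 ≡ 20
44^8 ≡ 20^2 = 400 ≡ 5
44^16 ≡ 5^2 = 25
44^32 ≡ 25^2 = 625 ≡ 72
44^64 ≡ 72^2 = 5184 ≡ 49
68 = 64 + 4, so 44^68 ≡ 49·20 ≡ 32 (mod 79)
Right side y^r · r^s mod p:
18^2 = 324 ≡ 8
18^4 ≡ 8^2 = 64
18^8 ≡ 64^2 = 4096 ≡ 67
11 = 8 + 2 + 1, so 18^11 ≡ 67·8·18 ≡ 10 (mod 79)
11^2 = 121 ≡ 42
11^4 ≡ 42^2 = 1764 ≡ 26
11^8 ≡ 26^2 = 676 ≡ 44
11^16 ≡ 44^2 = 1936 ≡ 40
11^32 ≡ 40^2 = 1600 ≡ 20
11^64 ≡ 20^2 = 400 ≡ 5
72 = 64 + 8, so 11^72 ≡ 5·44 ≡ 62 (mod 79)
10·62 = 620 ≡ 67 (mod 79)
32 ≠ 67, so verification fails.

does not verify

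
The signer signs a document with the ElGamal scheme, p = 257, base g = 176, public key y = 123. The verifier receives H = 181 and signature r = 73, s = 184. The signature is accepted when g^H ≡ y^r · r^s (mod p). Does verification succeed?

passes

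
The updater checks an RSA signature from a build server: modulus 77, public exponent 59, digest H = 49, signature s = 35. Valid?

s^2 ≡ 35^2 = 1225 ≡ 70
s^4 ≡ 70^2 = 4900 ≡ 49
s^8 ≡ 49^2 = 2401 ≡ 14
s^16 ≡ 14^2 = 196 ≡ 42
s^32 ≡ 42^2 = 1764 ≡ 70
59 = 32 + 16 + 8 + 2 + 1, so s^59 ≡ 70·42·14·70·35 ≡ 28 (mod 77)
28 ≠ 49, so verification fails.

no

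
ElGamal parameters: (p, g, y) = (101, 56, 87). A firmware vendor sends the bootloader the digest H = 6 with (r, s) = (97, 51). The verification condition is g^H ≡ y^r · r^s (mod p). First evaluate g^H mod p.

56^2 = 3136 ≡ 5
56^4 ≡ 5^2 = 25
6 = 4 + 2, so 56^6 ≡ 25·5 ≡ 24 (mod 101)

24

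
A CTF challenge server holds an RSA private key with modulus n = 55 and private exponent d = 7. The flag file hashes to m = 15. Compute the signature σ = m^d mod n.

5

m^2 ≡ 15^2 = 225 ≡ 5
m^4 ≡ 5^2 = 25
7 = 4 + 2 + 1, so m^7 ≡ 25·5·15 ≡ 5 (mod 55)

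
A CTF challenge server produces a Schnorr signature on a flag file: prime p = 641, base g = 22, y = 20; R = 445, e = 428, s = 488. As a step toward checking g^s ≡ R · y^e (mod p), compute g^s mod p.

572

22^488 mod 641 = 572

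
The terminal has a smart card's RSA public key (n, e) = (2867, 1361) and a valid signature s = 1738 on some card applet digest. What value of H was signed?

2020

s^2 ≡ 1738^2 = 3020644 ≡ 1693
s^4 ≡ 1693^2 = 2866249 ≡ 2116
s^8 ≡ 2116^2 = 4477456 ≡ 2069
s^16 ≡ 2069^2 = 4280761 ≡ 330
s^32 ≡ 330^2 = 108900 ≡ 2821
s^64 ≡ 2821^2 = 7958041 ≡ 2116
s^128 ≡ 2116^2 = 4477456 ≡ 2069
s^256 ≡ 2069^2 = 4280761 ≡ 330
s^512 ≡ 330^2 = 108900 ≡ 2821
s^1024 ≡ 2821^2 = 7958041 ≡ 2116
1361 = 1024 + 256 + 64 + 16 + 1, so s^1361 ≡ 2116·330·2116·330·1738 ≡ 2020 (mod 2867)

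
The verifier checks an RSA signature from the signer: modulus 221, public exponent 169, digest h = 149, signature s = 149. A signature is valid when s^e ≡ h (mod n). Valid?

yes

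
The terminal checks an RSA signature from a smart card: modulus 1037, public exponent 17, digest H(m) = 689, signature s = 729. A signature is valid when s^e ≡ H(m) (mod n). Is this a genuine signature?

Squares mod 1037: s^1≡729, s^2≡497, s^4≡203, s^8≡766, s^16≡851
17 = 16 + 1, so s^17 ≡ 851·729 ≡ 253 (mod 1037)
253 ≠ 689, so verification fails.

forged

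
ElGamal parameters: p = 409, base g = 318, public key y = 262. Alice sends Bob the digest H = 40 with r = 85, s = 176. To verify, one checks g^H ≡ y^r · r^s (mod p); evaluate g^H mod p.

363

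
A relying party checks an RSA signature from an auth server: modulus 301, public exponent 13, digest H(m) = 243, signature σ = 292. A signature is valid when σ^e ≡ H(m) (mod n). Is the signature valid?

Squares mod 301: σ^1≡292, σ^2≡81, σ^4≡240, σ^8≡109
13 = 8 + 4 + 1, so σ^13 ≡ 109·240·292 ≡ 243 (mod 301)
243 = H(m), so the signature checks out.

valid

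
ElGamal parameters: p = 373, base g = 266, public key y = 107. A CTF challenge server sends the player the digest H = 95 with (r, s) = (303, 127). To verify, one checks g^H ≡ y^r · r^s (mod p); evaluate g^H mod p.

114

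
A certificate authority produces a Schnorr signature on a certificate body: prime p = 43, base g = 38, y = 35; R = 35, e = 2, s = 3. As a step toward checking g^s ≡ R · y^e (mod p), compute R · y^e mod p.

4

35^2 mod 43 = 21
R · y^e ≡ 35·21 = 735 ≡ 4 (mod 43)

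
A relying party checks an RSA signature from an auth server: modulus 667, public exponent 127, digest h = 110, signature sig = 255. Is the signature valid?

valid

Squares mod 667: sig^1≡255, sig^2≡326, sig^4≡223, sig^8≡371, sig^16≡239, sig^32≡426, sig^64≡52
127 = 64 + 32 + 16 + 8 + 4 + 2 + 1, so sig^127 ≡ 52·426·239·371·223·326·255 ≡ 110 (mod 667)
110 = h, so the signature checks out.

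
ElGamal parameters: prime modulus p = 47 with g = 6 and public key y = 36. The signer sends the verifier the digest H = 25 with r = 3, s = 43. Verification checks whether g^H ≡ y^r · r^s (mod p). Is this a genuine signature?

Left side g^H mod p:
Squares mod 47: 6^1≡6, 6^2≡36, 6^4≡27, 6^8≡24, 6^16≡12
25 = 16 + 8 + 1, so 6^25 ≡ 12·24·6 ≡ 36 (mod 47)
Right side y^r · r^s mod p:
Squares mod 47: 36^1≡36, 36^2≡27
3 = 2 + 1, so 36^3 ≡ 27·36 ≡ 32 (mod 47)
Squares mod 47: 3^1≡3, 3^2≡9, 3^4≡34, 3^8≡28, 3^16≡32, 3^32≡37
43 = 32 + 8 + 2 + 1, so 3^43 ≡ 37·28·9·3 ≡ 7 (mod 47)
32·7 = 224 ≡ 36 (mod 47)
36 ≡ 36 (mod 47), so the signature is genuine.

genuine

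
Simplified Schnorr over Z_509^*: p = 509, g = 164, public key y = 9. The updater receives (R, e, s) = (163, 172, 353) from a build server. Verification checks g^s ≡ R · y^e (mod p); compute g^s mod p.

274

Squares mod 509: 164^1≡164, 164^2≡428, 164^4≡453, 164^8≡82, 164^16≡107, 164^32≡251, 164^64≡394, 164^128≡500, 164^256≡81
353 = 256 + 64 + 32 + 1, so 164^353 ≡ 81·394·251·164 ≡ 274 (mod 509)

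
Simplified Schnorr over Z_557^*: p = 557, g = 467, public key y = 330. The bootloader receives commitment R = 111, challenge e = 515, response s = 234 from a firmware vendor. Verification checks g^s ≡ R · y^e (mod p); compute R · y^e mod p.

Squares mod 557: 330^1≡330, 330^2≡285, 330^4≡460, 330^8≡497, 330^16≡258, 330^32≡281, 330^64≡424, 330^128≡422, 330^256≡401, 330^512≡385
515 = 512 + 2 + 1, so 330^515 ≡ 385·285·330 ≡ 351 (mod 557)
R · y^e ≡ 111·351 = 38961 ≡ 528 (mod 557)

528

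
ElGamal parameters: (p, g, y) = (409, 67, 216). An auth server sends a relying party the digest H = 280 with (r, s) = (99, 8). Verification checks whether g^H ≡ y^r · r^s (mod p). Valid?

Left side g^H mod p:
Squares mod 409: 67^1≡67, 67^2≡399, 67^4≡100, 67^8≡184, 67^16≡318, 67^32≡101, 67^64≡385, 67^128≡167, 67^256≡77
280 = 256 + 16 + 8, so 67^280 ≡ 77·318·184 ≡ 289 (mod 409)
Right side y^r · r^s mod p:
Squares mod 409: 216^1≡216, 216^2≡30, 216^4≡82, 216^8≡180, 216^16≡89, 216^32≡150, 216^64≡5
99 = 64 + 32 + 2 + 1, so 216^99 ≡ 5·150·30·216 ≡ 262 (mod 409)
Squares mod 409: 99^1≡99, 99^2≡394, 99^4≡225, 99^8≡318
99^8 ≡ 318 (mod 409)
262·318 = 83316 ≡ 289 (mod 409)
289 ≡ 289 (mod 409), so the signature is genuine.

yes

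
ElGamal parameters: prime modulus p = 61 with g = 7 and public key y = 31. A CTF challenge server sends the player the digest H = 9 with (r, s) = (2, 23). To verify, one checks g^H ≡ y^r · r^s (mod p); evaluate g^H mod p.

7^2 = 49
7^4 ≡ 49^2 = 2401 ≡ 22
7^8 ≡ 22^2 = 484 ≡ 57
9 = 8 + 1, so 7^9 ≡ 57·7 ≡ 33 (mod 61)

33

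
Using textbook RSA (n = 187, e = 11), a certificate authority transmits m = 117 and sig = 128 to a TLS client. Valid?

yes

sig^2 ≡ 128^2 = 16384 ≡ 115
sig^4 ≡ 115^2 = 13225 ≡ 135
sig^8 ≡ 135^2 = 18225 ≡ 86
11 = 8 + 2 + 1, so sig^11 ≡ 86·115·128 ≡ 117 (mod 187)
sig^11 mod 187 = 117 matches m.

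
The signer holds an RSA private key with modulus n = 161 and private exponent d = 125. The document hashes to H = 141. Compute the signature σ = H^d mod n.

127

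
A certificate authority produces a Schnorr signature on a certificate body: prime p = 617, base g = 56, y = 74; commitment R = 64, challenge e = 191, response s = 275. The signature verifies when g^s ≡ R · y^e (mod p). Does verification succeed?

passes

g^s mod p:
56^275 mod 617 = 120
R · y^e mod p:
74^191 mod 617 = 79
64·79 = 5056 ≡ 120 (mod 617)
120 ≡ 120 (mod 617); signature holds.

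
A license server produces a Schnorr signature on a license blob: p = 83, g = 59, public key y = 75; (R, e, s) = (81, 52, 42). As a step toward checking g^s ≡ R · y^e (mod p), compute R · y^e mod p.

75^2 = 5625 ≡ 64
75^4 ≡ 64^2 = 4096 ≡ 29
75^8 ≡ 29^2 = 841 ≡ 11
75^16 ≡ 11^2 = 121 ≡ 38
75^32 ≡ 38^2 = 1444 ≡ 33
52 = 32 + 16 + 4, so 75^52 ≡ 33·38·29 ≡ 12 (mod 83)
R · y^e ≡ 81·12 = 972 ≡ 59 (mod 83)

59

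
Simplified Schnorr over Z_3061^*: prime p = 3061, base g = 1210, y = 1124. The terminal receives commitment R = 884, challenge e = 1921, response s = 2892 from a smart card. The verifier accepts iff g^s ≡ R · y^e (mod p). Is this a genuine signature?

forged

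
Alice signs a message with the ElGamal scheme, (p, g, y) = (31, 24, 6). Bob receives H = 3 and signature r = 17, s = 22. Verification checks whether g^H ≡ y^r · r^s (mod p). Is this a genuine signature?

Left side g^H mod p:
24^2 = 576 ≡ 18
3 = 2 + 1, so 24^3 ≡ 18·24 ≡ 29 (mod 31)
Right side y^r · r^s mod p:
6^2 = 36 ≡ 5
6^4 ≡ 5^2 = 25
6^8 ≡ 25^2 = 625 ≡ 5
6^16 ≡ 5^2 = 25
17 = 16 + 1, so 6^17 ≡ 25·6 ≡ 26 (mod 31)
17^2 = 289 ≡ 10
17^4 ≡ 10^2 = 100 ≡ 7
17^8 ≡ 7^2 = 49 ≡ 18
17^16 ≡ 18^2 = 324 ≡ 14
22 = 16 + 4 + 2, so 17^22 ≡ 14·7·10 ≡ 19 (mod 31)
26·19 = 494 ≡ 29 (mod 31)
29 ≡ 29 (mod 31), so the signature is genuine.

genuine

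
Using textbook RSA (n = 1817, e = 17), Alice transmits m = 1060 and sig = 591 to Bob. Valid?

sig^2 ≡ 591^2 = 349281 ≡ 417
sig^4 ≡ 417^2 = 173889 ≡ 1274
sig^8 ≡ 1274^2 = 1623076 ≡ 495
sig^16 ≡ 495^2 = 245025 ≡ 1547
17 = 16 + 1, so sig^17 ≡ 1547·591 ≡ 326 (mod 1817)
The recovered value 326 does not match the digest 1060.

no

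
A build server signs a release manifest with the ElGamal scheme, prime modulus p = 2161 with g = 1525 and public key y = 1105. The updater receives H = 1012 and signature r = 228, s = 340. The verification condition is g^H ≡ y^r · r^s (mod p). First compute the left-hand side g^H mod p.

211

Squares mod 2161: 1525^1≡1525, 1525^2≡389, 1525^4≡51, 1525^8≡440, 1525^16≡1271, 1525^32≡1174, 1525^64≡1719, 1525^128≡874, 1525^256≡1043, 1525^512≡866
1012 = 512 + 256 + 128 + 64 + 32 + 16 + 4, so 1525^1012 ≡ 866·1043·874·1719·1174·1271·51 ≡ 211 (mod 2161)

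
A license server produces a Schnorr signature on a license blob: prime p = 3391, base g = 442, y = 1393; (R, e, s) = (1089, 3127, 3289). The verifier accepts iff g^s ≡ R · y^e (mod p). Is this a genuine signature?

g^s mod p:
442^2 = 195364 ≡ 2077
442^4 ≡ 2077^2 = 4313929 ≡ 577
442^8 ≡ 577^2 = 332929 ≡ 611
442^16 ≡ 611^2 = 373321 ≡ 311
442^32 ≡ 311^2 = 96721 ≡ 1773
442^64 ≡ 1773^2 = 3143529 ≡ 72
442^128 ≡ 72^2 = 5184 ≡ 1793
442^256 ≡ 1793^2 = 3214849 ≡ 181
442^512 ≡ 181^2 = 32761 ≡ 2242
442^1024 ≡ 2242^2 = 5026564 ≡ 1102
442^2048 ≡ 1102^2 = 1214404 ≡ 426
3289 = 2048 + 1024 + 128 + 64 + 16 + 8 + 1, so 442^3289 ≡ 426·1102·1793·72·311·611·442 ≡ 1420 (mod 3391)
R · y^e mod p:
1393^2 = 1940449 ≡ 797
1393^4 ≡ 797^2 = 635209 ≡ 1092
1393^8 ≡ 1092^2 = 1192464 ≡ 2223
1393^16 ≡ 2223^2 = 4941729 ≡ 1042
1393^32 ≡ 1042^2 = 1085764 ≡ 644
1393^64 ≡ 644^2 = 414736 ≡ 1034
1393^128 ≡ 1034^2 = 1069156 ≡ 991
1393^256 ≡ 991^2 = 982081 ≡ 2082
1393^512 ≡ 2082^2 = 4334724 ≡ 1026
1393^1024 ≡ 1026^2 = 1052676 ≡ 1466
1393^2048 ≡ 1466^2 = 2149156 ≡ 2653
3127 = 2048 + 1024 + 32 + 16 + 4 + 2 + 1, so 1393^3127 ≡ 2653·1466·644·1042·1092·797·1393 ≡ 2044 (mod 3391)
1089·2044 = 2225916 ≡ 1420 (mod 3391)
1420 ≡ 1420 (mod 3391); signature holds.

genuine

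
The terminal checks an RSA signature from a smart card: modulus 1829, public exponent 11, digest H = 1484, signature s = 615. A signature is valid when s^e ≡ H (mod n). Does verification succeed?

fails

s^2 ≡ 615^2 = 378225 ≡ 1451
s^4 ≡ 1451^2 = 2105401 ≡ 222
s^8 ≡ 222^2 = 49284 ≡ 1730
11 = 8 + 2 + 1, so s^11 ≡ 1730·1451·615 ≡ 223 (mod 1829)
s^11 mod 1829 = 223, but H = 1484.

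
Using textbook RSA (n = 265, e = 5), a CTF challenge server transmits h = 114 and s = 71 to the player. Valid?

no

Squares mod 265: s^1≡71, s^2≡6, s^4≡36
5 = 4 + 1, so s^5 ≡ 36·71 ≡ 171 (mod 265)
171 ≠ 114, so verification fails.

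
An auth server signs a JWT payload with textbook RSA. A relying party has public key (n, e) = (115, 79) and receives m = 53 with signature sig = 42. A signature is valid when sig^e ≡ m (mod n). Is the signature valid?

valid

sig^2 ≡ 42^2 = 1764 ≡ 39
sig^4 ≡ 39^2 = 1521 ≡ 26
sig^8 ≡ 26^2 = 676 ≡ 101
sig^16 ≡ 101^2 = 10201 ≡ 81
sig^32 ≡ 81^2 = 6561 ≡ 6
sig^64 ≡ 6^2 = 36
79 = 64 + 8 + 4 + 2 + 1, so sig^79 ≡ 36·101·26·39·42 ≡ 53 (mod 115)
Since 53 equals the digest 53, verification succeeds.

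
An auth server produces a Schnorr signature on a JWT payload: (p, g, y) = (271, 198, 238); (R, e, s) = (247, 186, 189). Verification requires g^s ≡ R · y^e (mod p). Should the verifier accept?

g^s mod p:
198^2 = 39204 ≡ 180
198^4 ≡ 180^2 = 32400 ≡ 151
198^8 ≡ 151^2 = 22801 ≡ 37
198^16 ≡ 37^2 = 1369 ≡ 14
198^32 ≡ 14^2 = 196
198^64 ≡ 196^2 = 38416 ≡ 205
198^128 ≡ 205^2 = 42025 ≡ 20
189 = 128 + 32 + 16 + 8 + 4 + 1, so 198^189 ≡ 20·196·14·37·151·198 ≡ 10 (mod 271)
R · y^e mod p:
238^2 = 56644 ≡ 5
238^4 ≡ 5^2 = 25
238^8 ≡ 25^2 = 625 ≡ 83
238^16 ≡ 83^2 = 6889 ≡ 114
238^32 ≡ 114^2 = 12996 ≡ 259
238^64 ≡ 259^2 = 67081 ≡ 144
238^128 ≡ 144^2 = 20736 ≡ 140
186 = 128 + 32 + 16 + 8 + 2, so 238^186 ≡ 140·259·114·83·5 ≡ 248 (mod 271)
247·248 = 61256 ≡ 10 (mod 271)
10 ≡ 10 (mod 271); signature holds.

accept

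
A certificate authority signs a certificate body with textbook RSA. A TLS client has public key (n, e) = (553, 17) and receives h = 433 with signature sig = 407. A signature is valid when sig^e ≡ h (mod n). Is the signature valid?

invalid

sig^2 ≡ 407^2 = 165649 ≡ 302
sig^4 ≡ 302^2 = 91204 ≡ 512
sig^8 ≡ 512^2 = 262144 ≡ 22
sig^16 ≡ 22^2 = 484
17 = 16 + 1, so sig^17 ≡ 484·407 ≡ 120 (mod 553)
sig^17 mod 553 = 120, but h = 433.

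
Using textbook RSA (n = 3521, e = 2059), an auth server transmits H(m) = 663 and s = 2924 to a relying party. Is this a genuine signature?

genuine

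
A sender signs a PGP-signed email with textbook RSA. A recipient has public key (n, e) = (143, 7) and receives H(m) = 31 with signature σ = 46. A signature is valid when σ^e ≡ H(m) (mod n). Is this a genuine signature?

forged

Squares mod 143: σ^1≡46, σ^2≡114, σ^4≡126
7 = 4 + 2 + 1, so σ^7 ≡ 126·114·46 ≡ 84 (mod 143)
The recovered value 84 does not match the digest 31.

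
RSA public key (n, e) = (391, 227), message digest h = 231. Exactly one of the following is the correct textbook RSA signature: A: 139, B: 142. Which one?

Candidate A: 139^2 = 19321 ≡ 162; 139^4 ≡ 162^2 = 26244 ≡ 47; 139^8 ≡ 47^2 = 2209 ≡ 254; 139^16 ≡ 254^2 = 64516 ≡ 1; 139^32 ≡ 1^2 = 1; 139^64 ≡ 1^2 = 1; 139^128 ≡ 1^2 = 1; 227 = 128 + 64 + 32 + 2 + 1, so 139^227 ≡ 1·1·1·162·139 ≡ 231 (mod 391)
  → matches h = 231
Candidate B: 142^2 = 20164 ≡ 223; 142^4 ≡ 223^2 = 49729 ≡ 72; 142^8 ≡ 72^2 = 5184 ≡ 101; 142^16 ≡ 101^2 = 10201 ≡ 35; 142^32 ≡ 35^2 = 1225 ≡ 52; 142^64 ≡ 52^2 = 2704 ≡ 358; 142^128 ≡ 358^2 = 128164 ≡ 307; 227 = 128 + 64 + 32 + 2 + 1, so 142^227 ≡ 307·358·52·223·142 ≡ 284 (mod 391)

A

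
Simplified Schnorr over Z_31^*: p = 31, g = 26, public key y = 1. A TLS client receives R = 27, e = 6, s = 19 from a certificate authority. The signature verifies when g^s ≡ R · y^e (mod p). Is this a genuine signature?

forged

g^s mod p:
26^2 = 676 ≡ 25
26^4 ≡ 25^2 = 625 ≡ 5
26^8 ≡ 5^2 = 25
26^16 ≡ 25^2 = 625 ≡ 5
19 = 16 + 2 + 1, so 26^19 ≡ 5·25·26 ≡ 26 (mod 31)
R · y^e mod p:
1^2 = 1
1^4 ≡ 1^2 = 1
6 = 4 + 2, so 1^6 ≡ 1·1 ≡ 1 (mod 31)
27·1 = 27 ≡ 27 (mod 31)
26 ≠ 27; the check fails.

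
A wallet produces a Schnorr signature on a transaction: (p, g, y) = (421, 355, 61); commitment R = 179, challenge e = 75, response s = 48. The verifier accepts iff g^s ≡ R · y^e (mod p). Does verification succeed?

passes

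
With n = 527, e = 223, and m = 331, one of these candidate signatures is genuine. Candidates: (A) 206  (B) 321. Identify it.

Candidate A: 206^2 = 42436 ≡ 276; 206^4 ≡ 276^2 = 76176 ≡ 288; 206^8 ≡ 288^2 = 82944 ≡ 205; 206^16 ≡ 205^2 = 42025 ≡ 392; 206^32 ≡ 392^2 = 153664 ≡ 307; 206^64 ≡ 307^2 = 94249 ≡ 443; 206^128 ≡ 443^2 = 196249 ≡ 205; 223 = 128 + 64 + 16 + 8 + 4 + 2 + 1, so 206^223 ≡ 205·443·392·205·288·276·206 ≡ 196 (mod 527)
Candidate B: 321^2 = 103041 ≡ 276; 321^4 ≡ 276^2 = 76176 ≡ 288; 321^8 ≡ 288^2 = 82944 ≡ 205; 321^16 ≡ 205^2 = 42025 ≡ 392; 321^32 ≡ 392^2 = 153664 ≡ 307; 321^64 ≡ 307^2 = 94249 ≡ 443; 321^128 ≡ 443^2 = 196249 ≡ 205; 223 = 128 + 64 + 16 + 8 + 4 + 2 + 1, so 321^223 ≡ 205·443·392·205·288·276·321 ≡ 331 (mod 527)
  → matches m = 331

B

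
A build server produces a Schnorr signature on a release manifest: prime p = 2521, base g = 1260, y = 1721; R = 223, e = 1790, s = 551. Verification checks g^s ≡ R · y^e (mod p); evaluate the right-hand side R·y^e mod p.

420

1721^2 = 2961841 ≡ 2187
1721^4 ≡ 2187^2 = 4782969 ≡ 632
1721^8 ≡ 632^2 = 399424 ≡ 1106
1721^16 ≡ 1106^2 = 1223236 ≡ 551
1721^32 ≡ 551^2 = 303601 ≡ 1081
1721^64 ≡ 1081^2 = 1168561 ≡ 1338
1721^128 ≡ 1338^2 = 1790244 ≡ 334
1721^256 ≡ 334^2 = 111556 ≡ 632
1721^512 ≡ 632^2 = 399424 ≡ 1106
1721^1024 ≡ 1106^2 = 1223236 ≡ 551
1790 = 1024 + 512 + 128 + 64 + 32 + 16 + 8 + 4 + 2, so 1721^1790 ≡ 551·1106·334·1338·1081·551·1106·632·2187 ≡ 1415 (mod 2521)
R · y^e ≡ 223·1415 = 315545 ≡ 420 (mod 2521)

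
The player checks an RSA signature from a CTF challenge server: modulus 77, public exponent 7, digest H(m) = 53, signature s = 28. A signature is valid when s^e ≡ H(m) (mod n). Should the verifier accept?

Squares mod 77: s^1≡28, s^2≡14, s^4≡42
7 = 4 + 2 + 1, so s^7 ≡ 42·14·28 ≡ 63 (mod 77)
The recovered value 63 does not match the digest 53.

reject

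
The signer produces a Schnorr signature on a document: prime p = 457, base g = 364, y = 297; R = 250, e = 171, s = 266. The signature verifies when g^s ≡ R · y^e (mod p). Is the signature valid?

valid

g^s mod p:
Squares mod 457: 364^1≡364, 364^2≡423, 364^4≡242, 364^8≡68, 364^16≡54, 364^32≡174, 364^64≡114, 364^128≡200, 364^256≡241
266 = 256 + 8 + 2, so 364^266 ≡ 241·68·423 ≡ 348 (mod 457)
R · y^e mod p:
Squares mod 457: 297^1≡297, 297^2≡8, 297^4≡64, 297^8≡440, 297^16≡289, 297^32≡347, 297^64≡218, 297^128≡453
171 = 128 + 32 + 8 + 2 + 1, so 297^171 ≡ 453·347·440·8·297 ≡ 250 (mod 457)
250·250 = 62500 ≡ 348 (mod 457)
348 ≡ 348 (mod 457); signature holds.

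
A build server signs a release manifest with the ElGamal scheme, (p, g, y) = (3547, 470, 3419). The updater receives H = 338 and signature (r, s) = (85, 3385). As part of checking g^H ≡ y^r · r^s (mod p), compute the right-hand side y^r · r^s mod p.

2319

Squares mod 3547: 3419^1≡3419, 3419^2≡2196, 3419^4≡2043, 3419^8≡2577, 3419^16≡945, 3419^32≡2728, 3419^64≡378
85 = 64 + 16 + 4 + 1, so 3419^85 ≡ 378·945·2043·3419 ≡ 857 (mod 3547)
Squares mod 3547: 85^1≡85, 85^2≡131, 85^4≡2973, 85^8≡3152, 85^16≡3504, 85^32≡1849, 85^64≡3040, 85^128≡1665, 85^256≡2018, 85^512≡368, 85^1024≡638, 85^2048≡2686
3385 = 2048 + 1024 + 256 + 32 + 16 + 8 + 1, so 85^3385 ≡ 2686·638·2018·1849·3504·3152·85 ≡ 1472 (mod 3547)
y^r · r^s ≡ 857·1472 = 1261504 ≡ 2319 (mod 3547)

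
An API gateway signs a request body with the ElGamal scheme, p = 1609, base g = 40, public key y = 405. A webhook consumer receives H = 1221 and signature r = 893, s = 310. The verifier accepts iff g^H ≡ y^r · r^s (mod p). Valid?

yes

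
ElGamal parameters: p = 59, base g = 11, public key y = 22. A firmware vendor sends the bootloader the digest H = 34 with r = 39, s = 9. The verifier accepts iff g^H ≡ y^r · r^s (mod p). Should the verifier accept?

Left side g^H mod p:
11^2 = 121 ≡ 3
11^4 ≡ 3^2 = 9
11^8 ≡ 9^2 = 81 ≡ 22
11^16 ≡ 22^2 = 484 ≡ 12
11^32 ≡ 12^2 = 144 ≡ 26
34 = 32 + 2, so 11^34 ≡ 26·3 ≡ 19 (mod 59)
Right side y^r · r^s mod p:
22^2 = 484 ≡ 12
22^4 ≡ 12^2 = 144 ≡ 26
22^8 ≡ 26^2 = 676 ≡ 27
22^16 ≡ 27^2 = 729 ≡ 21
22^32 ≡ 21^2 = 441 ≡ 28
39 = 32 + 4 + 2 + 1, so 22^39 ≡ 28·26·12·22 ≡ 29 (mod 59)
39^2 = 1521 ≡ 46
39^4 ≡ 46^2 = 2116 ≡ 51
39^8 ≡ 51^2 = 2601 ≡ 5
9 = 8 + 1, so 39^9 ≡ 5·39 ≡ 18 (mod 59)
29·18 = 522 ≡ 50 (mod 59)
19 ≠ 50, so verification fails.

reject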